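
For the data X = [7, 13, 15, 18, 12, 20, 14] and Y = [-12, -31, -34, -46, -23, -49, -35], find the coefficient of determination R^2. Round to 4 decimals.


The fitted line is Y = 9.2500 + -2.9773*X.
SSres = 27.6591, SStot = 974.8571.
R^2 = 1 - SSres/SStot = 0.9716.

0.9716


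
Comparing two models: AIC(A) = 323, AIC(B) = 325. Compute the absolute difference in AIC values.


Compute |323 - 325| = 2.
Model A has the smaller AIC.

2


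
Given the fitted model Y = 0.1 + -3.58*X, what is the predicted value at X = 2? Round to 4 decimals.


Substitute X = 2 into the equation:
Y = 0.1 + -3.58 * 2 = 0.1 + -7.1600 = -7.0600.

-7.0600


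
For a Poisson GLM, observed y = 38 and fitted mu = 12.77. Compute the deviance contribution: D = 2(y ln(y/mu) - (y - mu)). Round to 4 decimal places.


First: ln(38/12.77) = 1.090487.
Then: 38 * 1.090487 = 41.438506.
y - mu = 38 - 12.77 = 25.23.
D = 2(41.438506 - 25.23) = 32.417012, which rounds to 32.4170.

32.4170


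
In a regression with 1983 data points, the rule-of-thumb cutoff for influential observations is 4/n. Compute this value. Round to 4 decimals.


Using the rule of thumb:
Threshold = 4 / 1983 = 0.0020.

0.0020


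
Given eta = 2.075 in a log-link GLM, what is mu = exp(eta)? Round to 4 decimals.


mu = exp(eta) = exp(2.075).
= 7.9645.

7.9645


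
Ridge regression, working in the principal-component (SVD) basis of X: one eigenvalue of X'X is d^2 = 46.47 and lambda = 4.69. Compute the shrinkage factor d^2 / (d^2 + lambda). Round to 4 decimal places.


Compute the denominator: 46.47 + 4.69 = 51.1600.
Shrinkage factor = 46.47 / 51.1600 = 0.9083.

0.9083


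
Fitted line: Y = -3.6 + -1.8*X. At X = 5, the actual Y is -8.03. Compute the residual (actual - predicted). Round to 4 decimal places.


Fitted value at X = 5 is yhat = -3.6 + -1.8*5 = -12.6000.
Residual = -8.03 - -12.6000 = 4.5700.

4.5700


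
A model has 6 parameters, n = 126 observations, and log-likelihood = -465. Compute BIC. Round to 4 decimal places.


k * ln(n) = 6 * ln(126) = 6 * 4.836282 = 29.017692.
-2 * loglik = -2 * (-465) = 930.
BIC = 29.017692 + 930 = 959.017692, which rounds to 959.0177.

959.0177


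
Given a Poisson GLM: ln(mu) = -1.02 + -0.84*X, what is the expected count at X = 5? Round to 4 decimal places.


Linear predictor: eta = -1.02 + (-0.84)(5) = -5.2200.
Expected count: mu = exp(-5.2200) = 0.0054.

0.0054


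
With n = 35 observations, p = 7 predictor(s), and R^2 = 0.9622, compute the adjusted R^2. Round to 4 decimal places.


Adjusted R^2 = 1 - (1 - R^2) * (n-1)/(n-p-1).
(1 - R^2) = 0.0378.
(n-1)/(n-p-1) = 34/27.
(1 - R^2) * (n-1) = 0.0378 * 34 = 1.2852.
Divide by (n-p-1): 1.2852 / 27 = 0.0476.
Adj R^2 = 1 - 0.0476 = 0.9524.

0.9524


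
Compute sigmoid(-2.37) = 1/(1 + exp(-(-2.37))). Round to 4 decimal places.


First, exp(2.3700) = 10.6974.
Then sigma(z) = 1/(1 + 10.6974) = 0.0855.

0.0855


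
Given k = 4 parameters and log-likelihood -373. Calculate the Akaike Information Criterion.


Compute:
2k = 2*4 = 8.
-2*loglik = -2*(-373) = 746.
AIC = 8 + 746 = 754.

754


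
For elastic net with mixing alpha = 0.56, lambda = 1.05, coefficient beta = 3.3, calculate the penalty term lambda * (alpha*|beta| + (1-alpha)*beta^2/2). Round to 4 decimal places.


alpha * |beta| = 0.56 * 3.3 = 1.8480.
(1-alpha) * beta^2/2 = 0.44 * 10.8900/2 = 2.3958.
Total = 1.05 * (1.8480 + 2.3958) = 4.4560.

4.4560


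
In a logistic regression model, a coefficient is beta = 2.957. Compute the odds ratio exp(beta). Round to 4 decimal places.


The odds ratio is computed as:
OR = e^(2.957) = 19.2402.

19.2402


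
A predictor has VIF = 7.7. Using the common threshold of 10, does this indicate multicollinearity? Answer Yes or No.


Compare VIF = 7.7 to the threshold of 10.
7.7 < 10, so the answer is No.

No


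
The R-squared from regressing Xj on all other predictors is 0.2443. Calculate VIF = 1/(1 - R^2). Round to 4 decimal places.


VIF = 1 / (1 - 0.2443).
= 1 / 0.7557 = 1.3233.

1.3233


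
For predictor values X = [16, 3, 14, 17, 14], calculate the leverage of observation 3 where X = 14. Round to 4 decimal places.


Mean of X: xbar = 12.8000.
SXX = 126.8000.
For X = 14: h = 1/5 + (14 - 12.8000)^2/126.8000 = 0.2114.

0.2114


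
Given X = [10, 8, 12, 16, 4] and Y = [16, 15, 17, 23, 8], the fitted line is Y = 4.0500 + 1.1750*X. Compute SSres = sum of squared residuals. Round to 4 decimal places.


For each point, residual = actual - predicted.
Residuals: [0.2000, 1.5500, -1.1500, 0.1500, -0.7500].
Sum of squared residuals = 4.3500.

4.3500


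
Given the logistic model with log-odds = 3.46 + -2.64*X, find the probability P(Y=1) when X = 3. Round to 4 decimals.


z = 3.46 + -2.64 * 3 = -4.4600.
Sigmoid: P = 1 / (1 + exp(4.4600)) = 0.0114.

0.0114


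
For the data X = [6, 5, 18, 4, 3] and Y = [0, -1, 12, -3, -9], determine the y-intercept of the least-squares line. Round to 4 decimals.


The slope is b1 = 1.1883.
Sample means are xbar = 7.2000 and ybar = -0.2000.
Intercept: b0 = -0.2000 - (1.1883)(7.2000) = -8.7560.

-8.7560


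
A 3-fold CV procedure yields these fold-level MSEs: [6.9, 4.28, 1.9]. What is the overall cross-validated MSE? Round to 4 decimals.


Add all fold MSEs: 13.0800.
Divide by k = 3: 13.0800/3 = 4.3600.

4.3600


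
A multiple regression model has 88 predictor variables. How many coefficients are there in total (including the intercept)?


Total coefficients = number of predictors + 1 (for the intercept).
= 88 + 1 = 89.

89


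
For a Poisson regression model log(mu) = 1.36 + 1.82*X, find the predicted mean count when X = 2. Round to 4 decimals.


Compute eta = 1.36 + 1.82 * 2 = 5.0000.
Apply inverse link: mu = e^5.0000 = 148.4132.

148.4132


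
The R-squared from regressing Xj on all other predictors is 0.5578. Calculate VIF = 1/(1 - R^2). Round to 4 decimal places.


VIF = 1 / (1 - 0.5578).
= 1 / 0.4422 = 2.2614.

2.2614


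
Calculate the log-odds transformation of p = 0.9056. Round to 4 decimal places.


Compute the odds: 0.9056/0.0944 = 9.5932.
Take the natural log: ln(9.5932) = 2.2611.

2.2611


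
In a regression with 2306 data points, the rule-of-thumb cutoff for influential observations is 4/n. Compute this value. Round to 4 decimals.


Using the rule of thumb:
Threshold = 4 / 2306 = 0.0017.

0.0017


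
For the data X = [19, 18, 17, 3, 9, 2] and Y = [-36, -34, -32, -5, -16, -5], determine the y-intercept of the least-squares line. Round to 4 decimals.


Compute b1 = -1.8778 from the OLS formula.
With xbar = 11.3333 and ybar = -21.3333, the intercept is:
b0 = -21.3333 - -1.8778 * 11.3333 = -0.0516.

-0.0516


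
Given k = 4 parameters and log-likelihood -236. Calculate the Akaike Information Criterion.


AIC = 2k - 2*loglik = 2(4) - 2(-236).
= 8 + 472 = 480.

480


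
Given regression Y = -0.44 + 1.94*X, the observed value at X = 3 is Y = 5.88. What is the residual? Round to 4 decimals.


Predicted = -0.44 + 1.94 * 3 = 5.3800.
Residual = 5.88 - 5.3800 = 0.5000.

0.5000


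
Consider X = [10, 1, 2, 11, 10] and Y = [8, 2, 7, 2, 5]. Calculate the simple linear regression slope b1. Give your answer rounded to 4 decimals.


The sample means are xbar = 6.8000 and ybar = 4.8000.
Compute S_xx = 94.8000 and S_xy = 4.8000.
Slope b1 = S_xy / S_xx = 4.8000 / 94.8000 = 0.0506.

0.0506


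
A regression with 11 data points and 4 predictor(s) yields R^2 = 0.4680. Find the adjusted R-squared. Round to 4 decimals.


Using the formula:
(1 - 0.4680) = 0.5320.
Multiply by 10/6: 0.5320 * 10 = 5.3200, then 5.3200 / 6 = 0.8867.
Adj R^2 = 1 - 0.8867 = 0.1133.

0.1133


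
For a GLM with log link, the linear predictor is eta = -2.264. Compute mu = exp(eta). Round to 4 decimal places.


mu = exp(eta) = exp(-2.264).
= 0.1039.

0.1039


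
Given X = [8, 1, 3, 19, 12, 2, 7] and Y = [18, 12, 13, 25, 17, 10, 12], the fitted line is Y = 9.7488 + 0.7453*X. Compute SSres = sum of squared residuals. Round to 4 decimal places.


Compute predicted values, then residuals = yi - yhat_i.
Residuals: [2.2888, 1.5059, 1.0153, 1.0905, -1.6924, -1.2394, -2.9659].
SSres = sum(residual^2) = 22.9233.

22.9233


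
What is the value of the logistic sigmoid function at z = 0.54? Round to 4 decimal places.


First, exp(-0.5400) = 0.5827.
Then sigma(z) = 1/(1 + 0.5827) = 0.6318.

0.6318


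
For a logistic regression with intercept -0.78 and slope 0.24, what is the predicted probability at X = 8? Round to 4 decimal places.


Linear predictor: z = -0.78 + 0.24 * 8 = 1.1400.
P = 1/(1 + exp(-1.1400)) = 1/(1 + 0.3198) = 0.7577.

0.7577


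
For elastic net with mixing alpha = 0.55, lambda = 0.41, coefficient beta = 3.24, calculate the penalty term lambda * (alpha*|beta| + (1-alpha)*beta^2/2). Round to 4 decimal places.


alpha * |beta| = 0.55 * 3.24 = 1.7820.
(1-alpha) * beta^2/2 = 0.45 * 10.4976/2 = 2.3620.
Total = 0.41 * (1.7820 + 2.3620) = 1.6990.

1.6990


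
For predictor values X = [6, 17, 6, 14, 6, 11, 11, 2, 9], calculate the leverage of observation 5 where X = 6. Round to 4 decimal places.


n = 9, xbar = 9.1111.
SXX = sum((xi - xbar)^2) = 172.8889.
h = 1/9 + (6 - 9.1111)^2 / 172.8889 = 0.1671.

0.1671


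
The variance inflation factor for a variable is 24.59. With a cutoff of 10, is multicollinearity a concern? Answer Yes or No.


The threshold is 10.
VIF = 24.59 is >= 10.
Multicollinearity indication: Yes.

Yes


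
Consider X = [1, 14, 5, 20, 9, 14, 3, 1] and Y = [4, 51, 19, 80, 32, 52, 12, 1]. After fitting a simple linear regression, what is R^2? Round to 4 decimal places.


After computing the OLS fit (b0=-1.4599, b1=3.9206):
SSres = 28.6813, SStot = 5375.8750.
R^2 = 1 - 28.6813/5375.8750 = 0.9947.

0.9947


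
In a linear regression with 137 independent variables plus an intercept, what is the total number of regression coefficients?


Including the intercept, the model has 137 predictor coefficients + 1 intercept.
Total = 138.

138


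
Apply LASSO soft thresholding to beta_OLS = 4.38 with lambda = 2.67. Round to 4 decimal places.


Check: |4.38| = 4.38 vs lambda = 2.67.
Since |beta| > lambda, coefficient = sign(beta)*(|beta| - lambda) = 1.7100.
Soft-thresholded coefficient = 1.7100.

1.7100


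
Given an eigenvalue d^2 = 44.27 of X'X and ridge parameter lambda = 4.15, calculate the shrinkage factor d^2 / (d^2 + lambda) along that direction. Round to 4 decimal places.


Compute the denominator: 44.27 + 4.15 = 48.4200.
Shrinkage factor = 44.27 / 48.4200 = 0.9143.

0.9143


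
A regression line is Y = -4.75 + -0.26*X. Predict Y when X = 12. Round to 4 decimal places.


Substitute X = 12 into the equation:
Y = -4.75 + -0.26 * 12 = -4.75 + -3.1200 = -7.8700.

-7.8700


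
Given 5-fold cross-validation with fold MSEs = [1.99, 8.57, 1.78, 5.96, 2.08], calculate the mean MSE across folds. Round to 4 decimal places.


Add all fold MSEs: 20.3800.
Divide by k = 5: 20.3800/5 = 4.0760.

4.0760


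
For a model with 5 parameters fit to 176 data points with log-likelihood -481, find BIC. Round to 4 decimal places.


k * ln(n) = 5 * ln(176) = 5 * 5.170484 = 25.852420.
-2 * loglik = -2 * (-481) = 962.
BIC = 25.852420 + 962 = 987.852420, which rounds to 987.8524.

987.8524


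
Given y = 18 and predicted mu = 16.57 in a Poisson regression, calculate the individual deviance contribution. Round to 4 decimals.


y/mu = 18/16.57 = 1.086301 (approx.), and ln(18/16.57) = 0.082778.
y * ln(y/mu) = 18 * 0.082778 = 1.490004.
y - mu = 1.43.
D = 2 * (1.490004 - 1.43) = 0.120008, which rounds to 0.1200.

0.1200


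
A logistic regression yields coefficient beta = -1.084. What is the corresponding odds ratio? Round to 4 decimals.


The odds ratio is computed as:
OR = e^(-1.084) = 0.3382.

0.3382


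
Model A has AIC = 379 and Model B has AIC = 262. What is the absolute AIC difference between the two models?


|AIC_A - AIC_B| = |379 - 262| = 117.
Model B is preferred (lower AIC).

117


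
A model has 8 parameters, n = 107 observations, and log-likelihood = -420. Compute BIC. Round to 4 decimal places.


k * ln(n) = 8 * ln(107) = 8 * 4.672829 = 37.382632.
-2 * loglik = -2 * (-420) = 840.
BIC = 37.382632 + 840 = 877.382632, which rounds to 877.3826.

877.3826


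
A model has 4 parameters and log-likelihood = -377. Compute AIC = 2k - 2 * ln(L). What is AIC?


Compute:
2k = 2*4 = 8.
-2*loglik = -2*(-377) = 754.
AIC = 8 + 754 = 762.

762


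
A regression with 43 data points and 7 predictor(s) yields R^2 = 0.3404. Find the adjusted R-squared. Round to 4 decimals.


Plug in: Adj R^2 = 1 - (1 - 0.3404) * 42/35.
= 1 - 0.6596 * 42/35
= 1 - 27.7032 / 35
= 1 - 0.7915 = 0.2085.

0.2085


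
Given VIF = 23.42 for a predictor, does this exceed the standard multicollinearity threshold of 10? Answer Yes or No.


Compare VIF = 23.42 to the threshold of 10.
23.42 >= 10, so the answer is Yes.

Yes


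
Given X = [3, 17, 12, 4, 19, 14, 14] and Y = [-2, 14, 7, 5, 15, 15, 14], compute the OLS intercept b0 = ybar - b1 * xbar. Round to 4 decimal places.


The slope is b1 = 0.9729.
Sample means are xbar = 11.8571 and ybar = 9.7143.
Intercept: b0 = 9.7143 - (0.9729)(11.8571) = -1.8218.

-1.8218


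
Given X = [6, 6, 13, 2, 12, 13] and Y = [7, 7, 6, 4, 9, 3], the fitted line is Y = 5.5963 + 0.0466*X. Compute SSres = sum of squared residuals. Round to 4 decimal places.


Compute predicted values, then residuals = yi - yhat_i.
Residuals: [1.1241, 1.1241, -0.2021, -1.6895, 2.8445, -3.2021].
SSres = sum(residual^2) = 23.7671.

23.7671


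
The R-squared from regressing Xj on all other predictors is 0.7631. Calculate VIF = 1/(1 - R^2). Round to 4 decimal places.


Using VIF = 1/(1 - R^2_j):
1 - 0.7631 = 0.2369.
VIF = 4.2212.

4.2212


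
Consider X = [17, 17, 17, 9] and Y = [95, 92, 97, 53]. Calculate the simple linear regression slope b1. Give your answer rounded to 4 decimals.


First compute the means: xbar = 15.0000, ybar = 84.2500.
Then S_xx = sum((xi - xbar)^2) = 48.0000.
S_xy = sum((xi - xbar)(yi - ybar)) = 250.0000.
b1 = S_xy / S_xx = 250.0000 / 48.0000 = 5.2083.

5.2083


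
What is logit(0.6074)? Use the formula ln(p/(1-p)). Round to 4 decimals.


1 - p = 0.3926.
p/(1-p) = 1.5471.
logit = ln(1.5471) = 0.4364.

0.4364


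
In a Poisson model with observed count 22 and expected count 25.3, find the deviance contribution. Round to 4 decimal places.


Compute y*ln(y/mu) = 22*ln(22/25.3) = 22*-0.139762 = -3.074764.
y - mu = -3.3.
D = 2*(-3.074764 - (-3.3)) = 0.450472, which rounds to 0.4505.

0.4505


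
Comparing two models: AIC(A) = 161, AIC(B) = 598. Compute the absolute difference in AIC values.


Absolute difference = |161 - 598| = 437.
The model with lower AIC (A) is preferred.

437


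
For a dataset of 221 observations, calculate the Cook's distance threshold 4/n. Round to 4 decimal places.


The threshold is 4/n.
4/221 = 0.0181.

0.0181


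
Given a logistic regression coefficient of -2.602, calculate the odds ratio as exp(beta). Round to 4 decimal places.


exp(-2.602) = 0.0741.
So the odds ratio is 0.0741.

0.0741


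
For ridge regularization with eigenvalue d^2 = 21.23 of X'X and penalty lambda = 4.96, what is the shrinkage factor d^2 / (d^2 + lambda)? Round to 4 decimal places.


Denominator = d^2 + lambda = 21.23 + 4.96 = 26.1900.
Shrinkage = 21.23 / 26.1900 = 0.8106.

0.8106


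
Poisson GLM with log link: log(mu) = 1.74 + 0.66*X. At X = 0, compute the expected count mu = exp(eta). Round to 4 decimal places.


Linear predictor: eta = 1.74 + (0.66)(0) = 1.7400.
Expected count: mu = exp(1.7400) = 5.6973.

5.6973


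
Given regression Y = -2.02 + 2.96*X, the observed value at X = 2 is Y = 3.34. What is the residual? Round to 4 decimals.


Predicted = -2.02 + 2.96 * 2 = 3.9000.
Residual = 3.34 - 3.9000 = -0.5600.

-0.5600


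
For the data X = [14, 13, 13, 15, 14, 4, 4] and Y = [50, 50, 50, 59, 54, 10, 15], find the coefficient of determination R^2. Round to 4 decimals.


After computing the OLS fit (b0=-3.8786, b1=4.0929):
SSres = 27.6500, SStot = 2372.8571.
R^2 = 1 - 27.6500/2372.8571 = 0.9883.

0.9883


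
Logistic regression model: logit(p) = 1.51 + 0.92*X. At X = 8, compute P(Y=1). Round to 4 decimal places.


Linear predictor: z = 1.51 + 0.92 * 8 = 8.8700.
P = 1/(1 + exp(-8.8700)) = 1/(1 + 0.0001) = 0.9999.

0.9999


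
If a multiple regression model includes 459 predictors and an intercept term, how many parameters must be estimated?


Each predictor gets one coefficient, plus one intercept.
Total parameters = 459 + 1 = 460.

460


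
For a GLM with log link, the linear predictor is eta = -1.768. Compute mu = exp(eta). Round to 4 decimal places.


The inverse log link gives:
mu = exp(-1.768) = 0.1707.

0.1707


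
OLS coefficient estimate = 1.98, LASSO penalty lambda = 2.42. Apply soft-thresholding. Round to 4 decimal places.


|beta_OLS| = 1.98.
lambda = 2.42.
Since |beta| <= lambda, the coefficient is set to 0.
Result = 0.0000.

0.0000


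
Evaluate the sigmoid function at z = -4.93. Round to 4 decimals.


Compute exp(4.9300) = 138.3795.
Sigmoid = 1 / (1 + 138.3795) = 1 / 139.3795 = 0.0072.

0.0072


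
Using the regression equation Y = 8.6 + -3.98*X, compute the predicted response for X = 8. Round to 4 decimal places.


Predicted value:
Y = 8.6 + (-3.98)(8) = 8.6 + -31.8400 = -23.2400.

-23.2400


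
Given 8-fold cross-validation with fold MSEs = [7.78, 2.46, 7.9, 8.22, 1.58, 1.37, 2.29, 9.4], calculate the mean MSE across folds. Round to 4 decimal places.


Add all fold MSEs: 41.0000.
Divide by k = 8: 41.0000/8 = 5.1250.

5.1250


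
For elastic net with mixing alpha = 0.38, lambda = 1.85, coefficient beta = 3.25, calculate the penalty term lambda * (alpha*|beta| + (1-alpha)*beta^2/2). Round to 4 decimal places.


L1 component = 0.38 * |3.25| = 1.2350.
L2 component = 0.62 * 3.25^2 / 2 = 3.2744.
Penalty = 1.85 * (1.2350 + 3.2744) = 1.85 * 4.5094 = 8.3423.

8.3423


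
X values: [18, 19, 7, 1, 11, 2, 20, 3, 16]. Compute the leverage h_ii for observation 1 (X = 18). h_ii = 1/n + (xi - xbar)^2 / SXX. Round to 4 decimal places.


Compute xbar = 10.7778 with n = 9 observations.
SXX = 479.5556.
Leverage = 1/9 + (18 - 10.7778)^2/479.5556 = 0.2199.

0.2199


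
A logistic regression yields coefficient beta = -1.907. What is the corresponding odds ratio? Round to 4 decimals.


The odds ratio is computed as:
OR = e^(-1.907) = 0.1485.

0.1485


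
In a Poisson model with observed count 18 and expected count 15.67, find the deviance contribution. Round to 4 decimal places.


y/mu = 18/15.67 = 1.148692 (approx.), and ln(18/15.67) = 0.138624.
y * ln(y/mu) = 18 * 0.138624 = 2.495232.
y - mu = 2.33.
D = 2 * (2.495232 - 2.33) = 0.330464, which rounds to 0.3305.

0.3305


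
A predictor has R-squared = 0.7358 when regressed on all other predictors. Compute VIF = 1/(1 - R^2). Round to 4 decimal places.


Using VIF = 1/(1 - R^2_j):
1 - 0.7358 = 0.2642.
VIF = 3.7850.

3.7850


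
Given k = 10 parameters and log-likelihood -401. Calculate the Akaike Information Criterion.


AIC = 2k - 2*loglik = 2(10) - 2(-401).
= 20 + 802 = 822.

822


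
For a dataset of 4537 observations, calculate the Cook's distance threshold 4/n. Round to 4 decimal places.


Cook's distance cutoff = 4/n = 4/4537.
= 0.0009.

0.0009


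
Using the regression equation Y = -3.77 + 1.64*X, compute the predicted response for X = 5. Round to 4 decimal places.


Substitute X = 5 into the equation:
Y = -3.77 + 1.64 * 5 = -3.77 + 8.2000 = 4.4300.

4.4300


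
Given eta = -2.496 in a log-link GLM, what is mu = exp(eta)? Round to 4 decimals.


Apply the inverse link:
mu = e^-2.496 = 0.0824.

0.0824


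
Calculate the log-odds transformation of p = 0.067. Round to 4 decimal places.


The odds are p/(1-p) = 0.067 / 0.933 = 0.0718.
logit(p) = ln(0.0718) = -2.6337.

-2.6337


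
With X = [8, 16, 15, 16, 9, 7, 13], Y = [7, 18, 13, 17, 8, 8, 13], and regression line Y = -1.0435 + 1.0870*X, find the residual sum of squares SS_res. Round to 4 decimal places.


Predicted values from Y = -1.0435 + 1.0870*X.
Residuals: [-0.6525, 1.6515, -2.2615, 0.6515, -0.7395, 1.4345, -0.0875].
SSres = 11.3043.

11.3043


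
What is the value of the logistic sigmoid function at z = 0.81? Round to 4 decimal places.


Compute exp(-0.8100) = 0.4449.
Sigmoid = 1 / (1 + 0.4449) = 1 / 1.4449 = 0.6921.

0.6921


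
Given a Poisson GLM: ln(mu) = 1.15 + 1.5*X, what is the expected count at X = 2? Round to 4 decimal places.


eta = 1.15 + 1.5 * 2 = 4.1500.
mu = exp(4.1500) = 63.4340.

63.4340


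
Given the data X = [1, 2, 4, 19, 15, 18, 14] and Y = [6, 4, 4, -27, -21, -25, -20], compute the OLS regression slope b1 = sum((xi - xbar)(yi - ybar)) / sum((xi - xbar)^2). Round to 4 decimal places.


The sample means are xbar = 10.4286 and ybar = -11.2857.
Compute S_xx = 365.7143 and S_xy = -704.1429.
Slope b1 = S_xy / S_xx = -704.1429 / 365.7143 = -1.9254.

-1.9254


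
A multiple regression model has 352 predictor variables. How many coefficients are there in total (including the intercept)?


Including the intercept, the model has 352 predictor coefficients + 1 intercept.
Total = 353.

353


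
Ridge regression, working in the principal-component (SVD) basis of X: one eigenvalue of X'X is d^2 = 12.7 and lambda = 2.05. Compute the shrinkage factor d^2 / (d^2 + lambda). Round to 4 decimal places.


Denominator = d^2 + lambda = 12.7 + 2.05 = 14.7500.
Shrinkage = 12.7 / 14.7500 = 0.8610.

0.8610


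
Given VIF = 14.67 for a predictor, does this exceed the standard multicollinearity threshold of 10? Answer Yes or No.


The threshold is 10.
VIF = 14.67 is >= 10.
Multicollinearity indication: Yes.

Yes


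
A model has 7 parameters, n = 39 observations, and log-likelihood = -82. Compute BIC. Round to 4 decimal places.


ln(39) = 3.663562.
k * ln(n) = 7 * 3.663562 = 25.644934.
-2L = 164.
BIC = 25.644934 + 164 = 189.644934, which rounds to 189.6449.

189.6449


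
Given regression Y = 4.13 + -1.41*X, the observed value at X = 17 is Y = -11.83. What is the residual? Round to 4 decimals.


Predicted = 4.13 + -1.41 * 17 = -19.8400.
Residual = -11.83 - -19.8400 = 8.0100.

8.0100


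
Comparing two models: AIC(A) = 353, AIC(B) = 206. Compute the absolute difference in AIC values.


Absolute difference = |353 - 206| = 147.
The model with lower AIC (B) is preferred.

147


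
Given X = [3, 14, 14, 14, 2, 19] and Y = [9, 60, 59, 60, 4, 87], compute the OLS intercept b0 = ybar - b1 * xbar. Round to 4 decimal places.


First find the slope: b1 = 4.7669.
Means: xbar = 11.0000, ybar = 46.5000.
b0 = ybar - b1 * xbar = 46.5000 - 4.7669 * 11.0000 = -5.9364.

-5.9364


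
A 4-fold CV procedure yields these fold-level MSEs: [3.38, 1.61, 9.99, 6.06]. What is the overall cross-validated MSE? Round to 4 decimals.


Sum of fold MSEs = 21.0400.
Average = 21.0400 / 4 = 5.2600.

5.2600


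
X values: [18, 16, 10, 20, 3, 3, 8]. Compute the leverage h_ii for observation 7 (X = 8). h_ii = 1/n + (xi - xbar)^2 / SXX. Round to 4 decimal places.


Mean of X: xbar = 11.1429.
SXX = 292.8571.
For X = 8: h = 1/7 + (8 - 11.1429)^2/292.8571 = 0.1766.

0.1766


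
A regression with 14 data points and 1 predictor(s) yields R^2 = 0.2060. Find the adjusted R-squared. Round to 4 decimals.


Plug in: Adj R^2 = 1 - (1 - 0.2060) * 13/12.
= 1 - 0.7940 * 13/12
= 1 - 10.3220 / 12
= 1 - 0.8602 = 0.1398.

0.1398


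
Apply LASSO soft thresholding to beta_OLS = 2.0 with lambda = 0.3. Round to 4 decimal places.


|beta_OLS| = 2.0.
lambda = 0.3.
Since |beta| > lambda, coefficient = sign(beta)*(|beta| - lambda) = 1.7000.
Result = 1.7000.

1.7000


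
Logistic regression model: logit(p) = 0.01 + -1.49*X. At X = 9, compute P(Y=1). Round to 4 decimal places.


Linear predictor: z = 0.01 + -1.49 * 9 = -13.4000.
P = 1/(1 + exp(13.4000)) = 1/(1 + 660003.2248) = 0.0000.

0.0000


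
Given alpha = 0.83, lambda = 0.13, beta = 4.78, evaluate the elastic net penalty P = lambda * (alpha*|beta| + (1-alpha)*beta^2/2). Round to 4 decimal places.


alpha * |beta| = 0.83 * 4.78 = 3.9674.
(1-alpha) * beta^2/2 = 0.17 * 22.8484/2 = 1.9421.
Total = 0.13 * (3.9674 + 1.9421) = 0.7682.

0.7682


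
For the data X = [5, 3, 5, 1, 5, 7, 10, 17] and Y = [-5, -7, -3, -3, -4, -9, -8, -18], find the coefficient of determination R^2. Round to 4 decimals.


After computing the OLS fit (b0=-1.1360, b1=-0.9040):
SSres = 30.4160, SStot = 170.8750.
R^2 = 1 - 30.4160/170.8750 = 0.8220.

0.8220


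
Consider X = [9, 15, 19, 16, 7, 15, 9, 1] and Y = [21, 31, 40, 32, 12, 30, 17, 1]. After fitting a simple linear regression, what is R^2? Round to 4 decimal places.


After computing the OLS fit (b0=-1.3009, b1=2.1363):
SSres = 14.9667, SStot = 1128.0000.
R^2 = 1 - 14.9667/1128.0000 = 0.9867.

0.9867


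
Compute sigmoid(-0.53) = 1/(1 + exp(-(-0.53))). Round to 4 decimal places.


First, exp(0.5300) = 1.6989.
Then sigma(z) = 1/(1 + 1.6989) = 0.3705.

0.3705


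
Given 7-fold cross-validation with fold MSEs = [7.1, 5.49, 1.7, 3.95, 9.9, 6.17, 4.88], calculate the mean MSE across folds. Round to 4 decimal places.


Total MSE across folds = 39.1900.
CV-MSE = 39.1900/7 = 5.5986.

5.5986


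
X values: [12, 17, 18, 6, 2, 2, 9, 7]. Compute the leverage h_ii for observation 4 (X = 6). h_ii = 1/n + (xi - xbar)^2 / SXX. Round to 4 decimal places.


Mean of X: xbar = 9.1250.
SXX = 264.8750.
For X = 6: h = 1/8 + (6 - 9.1250)^2/264.8750 = 0.1619.

0.1619


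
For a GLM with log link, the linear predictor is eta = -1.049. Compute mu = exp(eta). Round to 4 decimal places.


The inverse log link gives:
mu = exp(-1.049) = 0.3503.

0.3503


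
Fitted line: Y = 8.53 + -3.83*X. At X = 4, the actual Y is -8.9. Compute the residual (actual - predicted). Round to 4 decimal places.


Predicted = 8.53 + -3.83 * 4 = -6.7900.
Residual = -8.9 - -6.7900 = -2.1100.

-2.1100


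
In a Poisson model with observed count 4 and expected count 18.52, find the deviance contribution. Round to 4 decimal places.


y/mu = 4/18.52 = 0.215983 (approx.), and ln(4/18.52) = -1.532557.
y * ln(y/mu) = 4 * -1.532557 = -6.130228.
y - mu = -14.52.
D = 2 * (-6.130228 - -14.52) = 16.779544, which rounds to 16.7795.

16.7795


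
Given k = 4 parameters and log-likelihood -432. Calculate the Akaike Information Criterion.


AIC = 2*4 - 2*(-432).
= 8 + 864 = 872.

872


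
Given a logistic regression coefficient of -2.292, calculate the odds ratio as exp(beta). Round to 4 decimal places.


exp(-2.292) = 0.1011.
So the odds ratio is 0.1011.

0.1011


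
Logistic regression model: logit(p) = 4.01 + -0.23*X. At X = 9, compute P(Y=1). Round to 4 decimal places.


Compute z = 4.01 + (-0.23)(9) = 1.9400.
exp(-z) = 0.1437.
P = 1/(1 + 0.1437) = 0.8744.

0.8744


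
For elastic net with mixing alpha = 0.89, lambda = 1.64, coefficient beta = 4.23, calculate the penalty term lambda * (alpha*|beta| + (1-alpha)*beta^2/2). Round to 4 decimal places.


Compute:
L1 = 0.89 * 4.23 = 3.7647.
L2 = 0.11 * 4.23^2 / 2 = 0.9841.
Penalty = 1.64 * (3.7647 + 0.9841) = 7.7880.

7.7880


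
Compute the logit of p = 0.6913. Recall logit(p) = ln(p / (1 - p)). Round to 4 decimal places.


The odds are p/(1-p) = 0.6913 / 0.3087 = 2.2394.
logit(p) = ln(2.2394) = 0.8062.

0.8062


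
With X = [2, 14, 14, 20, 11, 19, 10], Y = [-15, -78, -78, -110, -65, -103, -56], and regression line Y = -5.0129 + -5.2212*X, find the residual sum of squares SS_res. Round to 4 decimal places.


Predicted values from Y = -5.0129 + -5.2212*X.
Residuals: [0.4553, 0.1097, 0.1097, -0.5631, -2.5539, 1.2157, 1.2249].
SSres = 10.0492.

10.0492


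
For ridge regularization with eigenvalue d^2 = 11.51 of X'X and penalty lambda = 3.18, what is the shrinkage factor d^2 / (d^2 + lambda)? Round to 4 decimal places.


Denominator = d^2 + lambda = 11.51 + 3.18 = 14.6900.
Shrinkage = 11.51 / 14.6900 = 0.7835.

0.7835


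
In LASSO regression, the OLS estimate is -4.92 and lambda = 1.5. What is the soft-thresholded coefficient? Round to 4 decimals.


Check: |-4.92| = 4.92 vs lambda = 1.5.
Since |beta| > lambda, coefficient = sign(beta)*(|beta| - lambda) = -3.4200.
Soft-thresholded coefficient = -3.4200.

-3.4200


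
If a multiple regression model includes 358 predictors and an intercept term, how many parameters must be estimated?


Total coefficients = number of predictors + 1 (for the intercept).
= 358 + 1 = 359.

359


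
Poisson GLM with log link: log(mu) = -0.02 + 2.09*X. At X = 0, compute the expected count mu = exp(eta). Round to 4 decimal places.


eta = -0.02 + 2.09 * 0 = -0.0200.
mu = exp(-0.0200) = 0.9802.

0.9802


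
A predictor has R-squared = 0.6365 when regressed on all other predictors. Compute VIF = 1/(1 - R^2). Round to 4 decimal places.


Using VIF = 1/(1 - R^2_j):
1 - 0.6365 = 0.3635.
VIF = 2.7510.

2.7510


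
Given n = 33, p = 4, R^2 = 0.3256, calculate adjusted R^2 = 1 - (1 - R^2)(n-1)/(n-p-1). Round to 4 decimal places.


Using the formula:
(1 - 0.3256) = 0.6744.
Multiply by 32/28: 0.6744 * 32 = 21.5808, then 21.5808 / 28 = 0.7707.
Adj R^2 = 1 - 0.7707 = 0.2293.

0.2293


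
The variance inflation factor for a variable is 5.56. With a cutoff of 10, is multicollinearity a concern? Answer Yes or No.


The threshold is 10.
VIF = 5.56 is < 10.
Multicollinearity indication: No.

No


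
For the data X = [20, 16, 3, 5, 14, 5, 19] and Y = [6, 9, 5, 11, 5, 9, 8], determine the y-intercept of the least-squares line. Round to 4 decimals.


First find the slope: b1 = -0.0638.
Means: xbar = 11.7143, ybar = 7.5714.
b0 = ybar - b1 * xbar = 7.5714 - -0.0638 * 11.7143 = 8.3183.

8.3183


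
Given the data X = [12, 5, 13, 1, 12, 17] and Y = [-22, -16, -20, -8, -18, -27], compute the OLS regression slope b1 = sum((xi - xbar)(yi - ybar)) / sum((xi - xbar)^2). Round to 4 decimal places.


First compute the means: xbar = 10.0000, ybar = -18.5000.
Then S_xx = sum((xi - xbar)^2) = 172.0000.
S_xy = sum((xi - xbar)(yi - ybar)) = -177.0000.
b1 = S_xy / S_xx = -177.0000 / 172.0000 = -1.0291.

-1.0291


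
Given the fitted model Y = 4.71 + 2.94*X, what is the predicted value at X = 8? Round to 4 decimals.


Substitute X = 8 into the equation:
Y = 4.71 + 2.94 * 8 = 4.71 + 23.5200 = 28.2300.

28.2300


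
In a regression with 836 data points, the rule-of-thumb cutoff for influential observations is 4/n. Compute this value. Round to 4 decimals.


Using the rule of thumb:
Threshold = 4 / 836 = 0.0048.

0.0048


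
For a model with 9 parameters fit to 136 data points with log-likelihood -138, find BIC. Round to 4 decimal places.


Compute k*ln(n) = 9*ln(136) = 9*4.912655 = 44.213895.
Then -2*loglik = 276.
BIC = 44.213895 + 276 = 320.213895, which rounds to 320.2139.

320.2139


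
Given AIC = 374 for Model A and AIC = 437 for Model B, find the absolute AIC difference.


Compute |374 - 437| = 63.
Model A has the smaller AIC.

63


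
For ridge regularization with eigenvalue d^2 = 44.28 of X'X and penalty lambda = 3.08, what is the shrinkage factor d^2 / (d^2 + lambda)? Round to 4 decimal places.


d^2 + lambda = 44.28 + 3.08 = 47.3600.
Shrinkage factor = 44.28/47.3600 = 0.9350.

0.9350


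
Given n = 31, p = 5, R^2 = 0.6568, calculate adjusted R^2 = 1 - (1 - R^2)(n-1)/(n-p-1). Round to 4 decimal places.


Using the formula:
(1 - 0.6568) = 0.3432.
Multiply by 30/25: 0.3432 * 30 = 10.2960, then 10.2960 / 25 = 0.4118.
Adj R^2 = 1 - 0.4118 = 0.5882.

0.5882


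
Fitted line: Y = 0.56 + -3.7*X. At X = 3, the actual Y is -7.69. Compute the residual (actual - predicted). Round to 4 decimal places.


Compute yhat = 0.56 + (-3.7)(3) = -10.5400.
Residual = actual - predicted = -7.69 - -10.5400 = 2.8500.

2.8500


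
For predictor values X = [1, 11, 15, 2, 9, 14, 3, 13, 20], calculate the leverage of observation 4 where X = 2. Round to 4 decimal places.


Mean of X: xbar = 9.7778.
SXX = 345.5556.
For X = 2: h = 1/9 + (2 - 9.7778)^2/345.5556 = 0.2862.

0.2862


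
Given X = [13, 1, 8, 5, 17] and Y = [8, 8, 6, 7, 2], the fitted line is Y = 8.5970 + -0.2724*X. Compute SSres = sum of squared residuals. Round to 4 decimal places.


For each point, residual = actual - predicted.
Residuals: [2.9442, -0.3246, -0.4178, -0.2350, -1.9662].
Sum of squared residuals = 12.8694.

12.8694


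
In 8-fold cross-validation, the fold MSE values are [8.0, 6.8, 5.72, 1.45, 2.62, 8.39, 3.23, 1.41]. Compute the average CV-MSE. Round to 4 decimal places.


Add all fold MSEs: 37.6200.
Divide by k = 8: 37.6200/8 = 4.7025.

4.7025


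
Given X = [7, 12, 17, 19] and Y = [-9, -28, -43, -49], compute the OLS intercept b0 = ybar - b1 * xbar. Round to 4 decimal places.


Compute b1 = -3.3112 from the OLS formula.
With xbar = 13.7500 and ybar = -32.2500, the intercept is:
b0 = -32.2500 - -3.3112 * 13.7500 = 13.2795.

13.2795


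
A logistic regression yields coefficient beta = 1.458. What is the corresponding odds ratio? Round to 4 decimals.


Odds ratio = exp(beta) = exp(1.458).
= 4.2974.

4.2974


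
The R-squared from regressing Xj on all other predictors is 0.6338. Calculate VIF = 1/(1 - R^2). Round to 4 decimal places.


Denominator: 1 - 0.6338 = 0.3662.
VIF = 1 / 0.3662 = 2.7307.

2.7307


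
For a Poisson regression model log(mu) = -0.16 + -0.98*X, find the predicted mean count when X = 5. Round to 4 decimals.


Linear predictor: eta = -0.16 + (-0.98)(5) = -5.0600.
Expected count: mu = exp(-5.0600) = 0.0063.

0.0063


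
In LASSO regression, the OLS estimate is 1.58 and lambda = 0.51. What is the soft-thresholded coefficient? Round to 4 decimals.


Absolute value: |1.58| = 1.58.
Compare to lambda = 0.51.
Since |beta| > lambda, coefficient = sign(beta)*(|beta| - lambda) = 1.0700.

1.0700


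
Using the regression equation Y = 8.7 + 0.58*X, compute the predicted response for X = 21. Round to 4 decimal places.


Predicted value:
Y = 8.7 + (0.58)(21) = 8.7 + 12.1800 = 20.8800.

20.8800


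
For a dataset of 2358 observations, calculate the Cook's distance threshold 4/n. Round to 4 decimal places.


Using the rule of thumb:
Threshold = 4 / 2358 = 0.0017.

0.0017


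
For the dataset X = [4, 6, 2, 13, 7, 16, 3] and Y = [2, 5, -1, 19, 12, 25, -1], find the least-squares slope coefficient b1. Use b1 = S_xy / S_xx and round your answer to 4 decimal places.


The sample means are xbar = 7.2857 and ybar = 8.7143.
Compute S_xx = 167.4286 and S_xy = 319.5714.
Slope b1 = S_xy / S_xx = 319.5714 / 167.4286 = 1.9087.

1.9087


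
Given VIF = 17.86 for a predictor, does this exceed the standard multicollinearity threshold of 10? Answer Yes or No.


Compare VIF = 17.86 to the threshold of 10.
17.86 >= 10, so the answer is Yes.

Yes


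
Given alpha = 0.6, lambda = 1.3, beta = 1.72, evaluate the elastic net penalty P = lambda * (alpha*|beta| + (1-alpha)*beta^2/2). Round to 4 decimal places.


alpha * |beta| = 0.6 * 1.72 = 1.0320.
(1-alpha) * beta^2/2 = 0.4 * 2.9584/2 = 0.5917.
Total = 1.3 * (1.0320 + 0.5917) = 2.1108.

2.1108


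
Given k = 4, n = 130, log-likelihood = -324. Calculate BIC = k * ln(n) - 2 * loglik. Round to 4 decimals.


Compute k*ln(n) = 4*ln(130) = 4*4.867534 = 19.470136.
Then -2*loglik = 648.
BIC = 19.470136 + 648 = 667.470136, which rounds to 667.4701.

667.4701


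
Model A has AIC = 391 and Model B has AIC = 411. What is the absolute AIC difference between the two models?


Absolute difference = |391 - 411| = 20.
The model with lower AIC (A) is preferred.

20


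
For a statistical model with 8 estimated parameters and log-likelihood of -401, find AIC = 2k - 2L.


AIC = 2*8 - 2*(-401).
= 16 + 802 = 818.

818


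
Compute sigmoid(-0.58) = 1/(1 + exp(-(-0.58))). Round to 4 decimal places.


Compute exp(0.5800) = 1.7860.
Sigmoid = 1 / (1 + 1.7860) = 1 / 2.7860 = 0.3589.

0.3589


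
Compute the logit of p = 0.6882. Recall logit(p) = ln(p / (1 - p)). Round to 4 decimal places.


1 - p = 0.3118.
p/(1-p) = 2.2072.
logit = ln(2.2072) = 0.7917.

0.7917


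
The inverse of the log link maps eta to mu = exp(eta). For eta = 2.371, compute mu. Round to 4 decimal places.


The inverse log link gives:
mu = exp(2.371) = 10.7081.

10.7081


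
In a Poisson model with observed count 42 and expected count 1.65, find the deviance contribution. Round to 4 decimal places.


Compute y*ln(y/mu) = 42*ln(42/1.65) = 42*3.236894 = 135.949548.
y - mu = 40.35.
D = 2*(135.949548 - (40.35)) = 191.199096, which rounds to 191.1991.

191.1991


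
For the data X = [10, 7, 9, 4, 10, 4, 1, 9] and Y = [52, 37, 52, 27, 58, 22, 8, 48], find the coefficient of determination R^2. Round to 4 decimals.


The fitted line is Y = 3.1038 + 5.1698*X.
SSres = 45.2075, SStot = 2170.0000.
R^2 = 1 - SSres/SStot = 0.9792.

0.9792


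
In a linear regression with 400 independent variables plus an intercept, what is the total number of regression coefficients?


Including the intercept, the model has 400 predictor coefficients + 1 intercept.
Total = 401.

401


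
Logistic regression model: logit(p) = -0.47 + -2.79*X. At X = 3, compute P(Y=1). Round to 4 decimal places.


Linear predictor: z = -0.47 + -2.79 * 3 = -8.8400.
P = 1/(1 + exp(8.8400)) = 1/(1 + 6904.9926) = 0.0001.

0.0001


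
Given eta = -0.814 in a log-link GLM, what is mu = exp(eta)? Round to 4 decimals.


The inverse log link gives:
mu = exp(-0.814) = 0.4431.

0.4431


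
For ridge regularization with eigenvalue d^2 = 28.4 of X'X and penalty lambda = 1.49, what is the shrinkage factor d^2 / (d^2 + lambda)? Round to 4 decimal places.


Denominator = d^2 + lambda = 28.4 + 1.49 = 29.8900.
Shrinkage = 28.4 / 29.8900 = 0.9502.

0.9502


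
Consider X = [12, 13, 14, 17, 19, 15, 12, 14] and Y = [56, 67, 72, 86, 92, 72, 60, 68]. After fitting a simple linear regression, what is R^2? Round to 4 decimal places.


Fit the OLS line: b0 = 1.0238, b1 = 4.8690.
SSres = 40.1548.
SStot = 1035.8750.
R^2 = 1 - 40.1548/1035.8750 = 0.9612.

0.9612


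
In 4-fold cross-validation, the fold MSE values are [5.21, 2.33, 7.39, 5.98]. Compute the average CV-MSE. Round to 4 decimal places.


Sum of fold MSEs = 20.9100.
Average = 20.9100 / 4 = 5.2275.

5.2275


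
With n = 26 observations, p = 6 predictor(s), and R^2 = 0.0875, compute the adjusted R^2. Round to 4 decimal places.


Using the formula:
(1 - 0.0875) = 0.9125.
Multiply by 25/19: 0.9125 * 25 = 22.8125, then 22.8125 / 19 = 1.2007.
Adj R^2 = 1 - 1.2007 = -0.2007.

-0.2007


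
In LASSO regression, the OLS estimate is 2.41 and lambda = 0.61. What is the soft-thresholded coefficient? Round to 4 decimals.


Absolute value: |2.41| = 2.41.
Compare to lambda = 0.61.
Since |beta| > lambda, coefficient = sign(beta)*(|beta| - lambda) = 1.8000.

1.8000


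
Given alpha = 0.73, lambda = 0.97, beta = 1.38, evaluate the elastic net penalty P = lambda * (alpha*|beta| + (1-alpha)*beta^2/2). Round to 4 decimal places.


Compute:
L1 = 0.73 * 1.38 = 1.0074.
L2 = 0.27 * 1.38^2 / 2 = 0.2571.
Penalty = 0.97 * (1.0074 + 0.2571) = 1.2266.

1.2266


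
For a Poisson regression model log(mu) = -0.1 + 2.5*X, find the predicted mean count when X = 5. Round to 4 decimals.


Compute eta = -0.1 + 2.5 * 5 = 12.4000.
Apply inverse link: mu = e^12.4000 = 242801.6175.

242801.6175


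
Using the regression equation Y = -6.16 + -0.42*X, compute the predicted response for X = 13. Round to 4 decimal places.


Predicted value:
Y = -6.16 + (-0.42)(13) = -6.16 + -5.4600 = -11.6200.

-11.6200


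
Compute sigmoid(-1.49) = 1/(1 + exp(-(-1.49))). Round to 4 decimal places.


First, exp(1.4900) = 4.4371.
Then sigma(z) = 1/(1 + 4.4371) = 0.1839.

0.1839
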